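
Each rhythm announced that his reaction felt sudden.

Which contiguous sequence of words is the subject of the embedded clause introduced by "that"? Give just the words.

"his reaction" is the NP that combines with the VP headed by "felt" to form the embedded clause introduced by "that" — the subject.

his reaction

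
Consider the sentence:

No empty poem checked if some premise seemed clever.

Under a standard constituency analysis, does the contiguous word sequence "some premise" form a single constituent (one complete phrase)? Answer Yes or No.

Yes

These words form the whole noun phrase headed by "premise", so yes — one constituent.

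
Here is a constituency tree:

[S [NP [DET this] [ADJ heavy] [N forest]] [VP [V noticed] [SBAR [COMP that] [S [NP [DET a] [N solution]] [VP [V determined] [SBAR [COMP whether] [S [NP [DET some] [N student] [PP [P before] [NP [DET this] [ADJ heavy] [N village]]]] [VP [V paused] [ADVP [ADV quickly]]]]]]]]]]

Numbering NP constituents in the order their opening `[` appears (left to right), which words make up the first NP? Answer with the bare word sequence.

this heavy forest

The NP opening brackets appear, in order, over: "this heavy forest"; "a solution"; "some student before this heavy village"; "this heavy village". The first one spans "this heavy forest".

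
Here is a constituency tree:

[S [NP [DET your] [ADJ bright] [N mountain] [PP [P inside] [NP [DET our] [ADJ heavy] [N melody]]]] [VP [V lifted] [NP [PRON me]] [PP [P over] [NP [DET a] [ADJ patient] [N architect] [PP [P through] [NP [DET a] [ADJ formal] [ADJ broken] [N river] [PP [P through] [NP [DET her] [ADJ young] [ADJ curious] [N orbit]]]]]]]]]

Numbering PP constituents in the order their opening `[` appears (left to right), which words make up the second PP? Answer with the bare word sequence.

over a patient architect through a formal broken river through her young curious orbit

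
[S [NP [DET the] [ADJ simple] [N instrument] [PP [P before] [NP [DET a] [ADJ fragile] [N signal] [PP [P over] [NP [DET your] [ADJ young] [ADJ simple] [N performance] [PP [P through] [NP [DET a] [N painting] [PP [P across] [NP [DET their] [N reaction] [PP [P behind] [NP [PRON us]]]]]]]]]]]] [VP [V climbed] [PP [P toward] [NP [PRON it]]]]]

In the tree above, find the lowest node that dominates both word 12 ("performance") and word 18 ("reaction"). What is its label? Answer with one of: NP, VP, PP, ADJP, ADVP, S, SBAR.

NP

The smallest bracket enclosing both words is [NP your young simple performance through a painting across their reaction behind us], so the label is NP.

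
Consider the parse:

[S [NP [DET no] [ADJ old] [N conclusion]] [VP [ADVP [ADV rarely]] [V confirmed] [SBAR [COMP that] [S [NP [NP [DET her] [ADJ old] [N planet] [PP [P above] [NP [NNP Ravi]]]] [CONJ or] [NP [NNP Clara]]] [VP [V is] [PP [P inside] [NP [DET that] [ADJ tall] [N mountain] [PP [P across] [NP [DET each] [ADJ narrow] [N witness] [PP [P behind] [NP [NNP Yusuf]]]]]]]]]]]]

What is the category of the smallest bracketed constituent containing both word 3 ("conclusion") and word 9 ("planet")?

S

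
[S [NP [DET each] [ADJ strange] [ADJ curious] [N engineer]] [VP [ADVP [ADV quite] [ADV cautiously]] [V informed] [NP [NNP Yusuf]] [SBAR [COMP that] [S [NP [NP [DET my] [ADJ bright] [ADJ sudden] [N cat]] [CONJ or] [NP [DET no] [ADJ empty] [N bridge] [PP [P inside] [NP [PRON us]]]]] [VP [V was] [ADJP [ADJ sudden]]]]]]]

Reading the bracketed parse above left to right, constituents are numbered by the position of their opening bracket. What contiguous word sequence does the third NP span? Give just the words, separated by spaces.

my bright sudden cat or no empty bridge inside us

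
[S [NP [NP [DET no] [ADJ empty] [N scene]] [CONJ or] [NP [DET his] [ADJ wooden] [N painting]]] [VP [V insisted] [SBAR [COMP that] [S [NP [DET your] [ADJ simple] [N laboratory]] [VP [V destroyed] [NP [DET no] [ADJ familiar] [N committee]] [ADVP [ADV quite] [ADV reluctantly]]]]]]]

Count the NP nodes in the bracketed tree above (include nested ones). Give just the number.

5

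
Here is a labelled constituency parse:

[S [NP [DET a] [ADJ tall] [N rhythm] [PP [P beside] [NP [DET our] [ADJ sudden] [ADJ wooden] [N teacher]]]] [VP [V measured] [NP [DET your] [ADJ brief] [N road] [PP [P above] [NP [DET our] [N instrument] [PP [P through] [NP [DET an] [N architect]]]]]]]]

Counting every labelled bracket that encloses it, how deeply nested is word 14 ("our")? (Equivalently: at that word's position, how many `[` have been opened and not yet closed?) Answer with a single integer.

6

Path from the root down to the word: S → VP → NP → PP → NP → DET. That is 6 enclosing brackets.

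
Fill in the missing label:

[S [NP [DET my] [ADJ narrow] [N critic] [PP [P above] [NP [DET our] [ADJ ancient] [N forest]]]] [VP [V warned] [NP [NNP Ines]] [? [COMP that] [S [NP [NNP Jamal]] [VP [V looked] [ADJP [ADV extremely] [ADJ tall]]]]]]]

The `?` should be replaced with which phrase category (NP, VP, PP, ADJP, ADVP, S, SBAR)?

SBAR

The `?` node immediately contains: COMP 'that', S. That is the internal structure of a subordinate clause, so the label is SBAR.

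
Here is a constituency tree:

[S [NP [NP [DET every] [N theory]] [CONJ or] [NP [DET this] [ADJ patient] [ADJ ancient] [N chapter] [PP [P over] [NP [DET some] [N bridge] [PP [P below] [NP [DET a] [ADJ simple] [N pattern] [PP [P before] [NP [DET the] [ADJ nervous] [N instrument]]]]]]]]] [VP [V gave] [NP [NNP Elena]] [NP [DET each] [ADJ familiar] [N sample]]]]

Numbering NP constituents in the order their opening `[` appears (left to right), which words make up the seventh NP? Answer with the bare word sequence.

In left-to-right order the NP constituents are "every theory or this patient ancient chapter over some bridge below a simple pattern before the nervous instrument"; "every theory"; "this patient ancient chapter over some bridge below a simple pattern before the nervous instrument"; "some bridge below a simple pattern before the nervous instrument"; "a simple pattern before the nervous instrument"; "the nervous instrument"; "Elena"; "each familiar sample". Number 7 is "Elena".

Elena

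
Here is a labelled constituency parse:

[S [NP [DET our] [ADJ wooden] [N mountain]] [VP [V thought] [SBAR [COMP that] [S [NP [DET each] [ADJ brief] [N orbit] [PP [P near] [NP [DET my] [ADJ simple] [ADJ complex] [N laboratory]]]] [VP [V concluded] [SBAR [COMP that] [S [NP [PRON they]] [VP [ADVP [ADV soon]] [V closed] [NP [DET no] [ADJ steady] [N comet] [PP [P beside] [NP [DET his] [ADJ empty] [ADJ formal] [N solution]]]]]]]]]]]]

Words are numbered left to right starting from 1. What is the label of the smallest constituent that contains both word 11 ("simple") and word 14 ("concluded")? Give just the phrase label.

S

Word 11 lies under S → VP → SBAR → S → NP → PP → NP → ADJ; word 14 lies under S → VP → SBAR → S → VP → V. The lowest shared node is the S.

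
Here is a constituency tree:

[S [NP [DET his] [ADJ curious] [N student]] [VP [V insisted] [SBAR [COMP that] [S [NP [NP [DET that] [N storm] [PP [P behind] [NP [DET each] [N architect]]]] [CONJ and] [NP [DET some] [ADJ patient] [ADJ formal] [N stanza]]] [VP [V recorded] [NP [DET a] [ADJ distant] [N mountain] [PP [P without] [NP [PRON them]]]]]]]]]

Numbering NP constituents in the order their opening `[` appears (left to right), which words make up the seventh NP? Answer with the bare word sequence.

them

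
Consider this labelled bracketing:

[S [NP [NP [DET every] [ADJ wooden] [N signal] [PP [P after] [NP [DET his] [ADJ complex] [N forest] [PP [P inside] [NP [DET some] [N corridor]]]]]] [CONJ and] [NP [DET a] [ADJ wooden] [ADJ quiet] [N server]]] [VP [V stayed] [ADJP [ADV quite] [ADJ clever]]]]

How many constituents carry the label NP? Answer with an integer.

5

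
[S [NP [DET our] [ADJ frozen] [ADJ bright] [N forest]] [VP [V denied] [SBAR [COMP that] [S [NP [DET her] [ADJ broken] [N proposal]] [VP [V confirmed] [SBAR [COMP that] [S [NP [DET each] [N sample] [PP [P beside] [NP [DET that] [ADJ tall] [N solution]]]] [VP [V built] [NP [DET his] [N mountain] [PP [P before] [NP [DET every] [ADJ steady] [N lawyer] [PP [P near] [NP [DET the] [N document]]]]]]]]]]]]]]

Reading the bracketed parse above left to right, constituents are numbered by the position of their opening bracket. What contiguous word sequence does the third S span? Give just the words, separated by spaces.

each sample beside that tall solution built his mountain before every steady lawyer near the document

Opening `[S` markers occur at word positions 1, 7, 12; the third of these opens the constituent [S each sample beside that tall solution built his mountain before every steady lawyer near the document].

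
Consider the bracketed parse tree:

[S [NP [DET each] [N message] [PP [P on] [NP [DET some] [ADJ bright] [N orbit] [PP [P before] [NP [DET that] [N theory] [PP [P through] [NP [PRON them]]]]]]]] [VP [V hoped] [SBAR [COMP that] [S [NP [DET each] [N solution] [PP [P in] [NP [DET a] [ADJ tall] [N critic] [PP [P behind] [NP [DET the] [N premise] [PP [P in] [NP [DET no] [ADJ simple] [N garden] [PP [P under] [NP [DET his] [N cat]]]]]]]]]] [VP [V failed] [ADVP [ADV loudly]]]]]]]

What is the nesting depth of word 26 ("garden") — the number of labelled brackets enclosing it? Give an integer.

12

Path from the root down to the word: S → VP → SBAR → S → NP → PP → NP → PP → NP → PP → NP → N. That is 12 enclosing brackets.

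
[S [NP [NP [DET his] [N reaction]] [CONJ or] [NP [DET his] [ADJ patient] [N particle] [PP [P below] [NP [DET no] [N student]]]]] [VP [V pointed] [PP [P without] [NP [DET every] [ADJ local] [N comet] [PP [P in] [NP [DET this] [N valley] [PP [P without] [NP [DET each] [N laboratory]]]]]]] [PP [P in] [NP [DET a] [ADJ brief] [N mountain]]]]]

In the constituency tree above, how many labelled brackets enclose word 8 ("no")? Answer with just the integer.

6

Path from the root down to the word: S → NP → NP → PP → NP → DET. That is 6 enclosing brackets.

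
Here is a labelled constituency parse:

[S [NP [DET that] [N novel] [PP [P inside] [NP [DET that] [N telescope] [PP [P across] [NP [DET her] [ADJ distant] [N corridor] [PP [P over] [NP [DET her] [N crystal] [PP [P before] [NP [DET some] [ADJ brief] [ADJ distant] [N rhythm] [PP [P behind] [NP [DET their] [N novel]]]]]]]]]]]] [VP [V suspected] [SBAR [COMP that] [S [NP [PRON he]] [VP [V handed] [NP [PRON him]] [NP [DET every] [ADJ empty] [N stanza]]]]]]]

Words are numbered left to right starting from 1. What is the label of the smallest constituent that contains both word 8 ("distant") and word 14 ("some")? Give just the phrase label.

NP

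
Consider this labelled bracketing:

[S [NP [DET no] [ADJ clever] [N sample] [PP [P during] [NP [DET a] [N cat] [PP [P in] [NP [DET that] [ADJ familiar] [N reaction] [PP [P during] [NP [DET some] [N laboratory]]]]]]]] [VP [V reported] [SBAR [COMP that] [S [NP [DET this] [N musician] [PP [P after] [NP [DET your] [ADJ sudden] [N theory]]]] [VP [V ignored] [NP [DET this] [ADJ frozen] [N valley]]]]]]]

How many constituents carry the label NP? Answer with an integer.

7

Scanning left to right, an opening `[NP` appears at word positions 1, 5, 8, 12, 16, 19, 23 — 7 in total.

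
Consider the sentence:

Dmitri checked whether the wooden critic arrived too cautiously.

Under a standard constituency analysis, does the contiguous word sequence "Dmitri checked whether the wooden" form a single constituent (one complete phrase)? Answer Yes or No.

The smallest constituent containing the whole sequence is the clause [S Dmitri checked whether the wooden critic arrived too cautiously], but the sequence is only part of it — it straddles the boundary between noun phrase "Dmitri" and verb phrase "checked whether the wooden critic arrived too cautiously".

No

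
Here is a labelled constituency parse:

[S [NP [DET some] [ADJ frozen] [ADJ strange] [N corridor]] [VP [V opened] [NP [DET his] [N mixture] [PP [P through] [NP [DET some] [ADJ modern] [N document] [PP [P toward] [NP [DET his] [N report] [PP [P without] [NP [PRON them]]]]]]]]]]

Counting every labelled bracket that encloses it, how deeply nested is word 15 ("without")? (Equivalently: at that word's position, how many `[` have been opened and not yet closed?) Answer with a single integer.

Path from the root down to the word: S → VP → NP → PP → NP → PP → NP → PP → P. That is 9 enclosing brackets.

9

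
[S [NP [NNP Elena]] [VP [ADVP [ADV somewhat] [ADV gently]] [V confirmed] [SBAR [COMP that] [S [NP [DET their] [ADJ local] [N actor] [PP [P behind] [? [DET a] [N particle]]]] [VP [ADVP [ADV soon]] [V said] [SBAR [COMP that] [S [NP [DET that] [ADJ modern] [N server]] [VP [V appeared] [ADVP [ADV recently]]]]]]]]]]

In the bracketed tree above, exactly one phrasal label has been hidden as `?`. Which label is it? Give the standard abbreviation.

NP

Looking at what the `?` directly dominates — DET 'a', N 'particle' — this is a noun phrase (NP).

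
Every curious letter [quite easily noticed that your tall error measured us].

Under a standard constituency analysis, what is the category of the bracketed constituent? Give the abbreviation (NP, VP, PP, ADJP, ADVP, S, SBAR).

VP

The span is built around the verb "noticed" — a verb phrase (VP).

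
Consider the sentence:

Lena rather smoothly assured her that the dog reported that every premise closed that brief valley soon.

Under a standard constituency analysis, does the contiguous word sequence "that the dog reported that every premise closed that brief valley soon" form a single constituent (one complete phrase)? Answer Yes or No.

These words form the whole subordinate clause headed by "that", so yes — one constituent.

Yes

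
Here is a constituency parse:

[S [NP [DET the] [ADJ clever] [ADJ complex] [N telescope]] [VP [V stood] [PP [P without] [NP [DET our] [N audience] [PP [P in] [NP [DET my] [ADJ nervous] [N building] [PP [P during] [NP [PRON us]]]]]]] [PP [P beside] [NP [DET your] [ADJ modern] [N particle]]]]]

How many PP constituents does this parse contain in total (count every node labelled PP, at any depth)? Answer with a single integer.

4

The PP constituents are: [PP without our audience in my nervous building during us]; [PP in my nervous building during us]; [PP during us]; [PP beside your modern particle]. Total: 4.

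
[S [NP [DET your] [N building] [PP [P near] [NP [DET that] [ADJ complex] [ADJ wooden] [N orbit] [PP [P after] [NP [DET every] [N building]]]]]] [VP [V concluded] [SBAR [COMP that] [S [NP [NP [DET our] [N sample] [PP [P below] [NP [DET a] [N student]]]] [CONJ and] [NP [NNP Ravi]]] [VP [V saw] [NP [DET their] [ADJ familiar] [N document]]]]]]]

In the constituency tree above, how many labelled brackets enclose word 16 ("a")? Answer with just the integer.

9

Counting open brackets not yet closed at "a": [S [VP [SBAR [S [NP [NP [PP [NP [DET = 9.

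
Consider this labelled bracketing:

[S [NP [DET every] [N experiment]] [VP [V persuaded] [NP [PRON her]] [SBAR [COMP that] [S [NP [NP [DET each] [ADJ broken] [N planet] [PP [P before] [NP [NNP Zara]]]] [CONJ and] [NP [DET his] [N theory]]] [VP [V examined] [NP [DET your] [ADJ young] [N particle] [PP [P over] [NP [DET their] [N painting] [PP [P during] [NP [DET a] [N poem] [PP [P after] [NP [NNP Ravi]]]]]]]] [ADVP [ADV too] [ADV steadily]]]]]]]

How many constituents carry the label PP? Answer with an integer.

4

The PP constituents are: [PP before Zara]; [PP over their painting during a poem after Ravi]; [PP during a poem after Ravi]; [PP after Ravi]. Total: 4.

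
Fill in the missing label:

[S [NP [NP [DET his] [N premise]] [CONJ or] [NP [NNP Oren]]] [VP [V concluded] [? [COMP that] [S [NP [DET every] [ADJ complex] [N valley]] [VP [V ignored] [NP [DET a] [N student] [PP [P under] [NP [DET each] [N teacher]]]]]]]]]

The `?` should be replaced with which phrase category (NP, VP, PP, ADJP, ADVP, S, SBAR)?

A constituent whose immediate children are COMP 'that', S is a subordinate clause: SBAR.

SBAR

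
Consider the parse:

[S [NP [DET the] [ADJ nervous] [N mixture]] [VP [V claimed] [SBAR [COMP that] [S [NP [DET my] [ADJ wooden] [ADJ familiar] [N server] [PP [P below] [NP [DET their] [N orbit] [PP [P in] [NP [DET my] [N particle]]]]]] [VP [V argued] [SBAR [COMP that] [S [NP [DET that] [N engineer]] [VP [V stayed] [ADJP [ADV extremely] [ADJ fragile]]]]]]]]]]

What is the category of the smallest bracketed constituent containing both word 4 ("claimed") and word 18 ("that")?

VP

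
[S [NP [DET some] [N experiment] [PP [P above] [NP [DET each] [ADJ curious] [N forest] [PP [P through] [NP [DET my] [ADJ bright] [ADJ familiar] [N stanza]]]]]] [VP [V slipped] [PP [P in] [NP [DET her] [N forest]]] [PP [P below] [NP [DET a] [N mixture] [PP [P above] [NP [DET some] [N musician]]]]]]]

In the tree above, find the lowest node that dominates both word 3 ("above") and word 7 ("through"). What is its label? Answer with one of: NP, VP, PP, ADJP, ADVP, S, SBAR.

The smallest bracket enclosing both words is [PP above each curious forest through my bright familiar stanza], so the label is PP.

PP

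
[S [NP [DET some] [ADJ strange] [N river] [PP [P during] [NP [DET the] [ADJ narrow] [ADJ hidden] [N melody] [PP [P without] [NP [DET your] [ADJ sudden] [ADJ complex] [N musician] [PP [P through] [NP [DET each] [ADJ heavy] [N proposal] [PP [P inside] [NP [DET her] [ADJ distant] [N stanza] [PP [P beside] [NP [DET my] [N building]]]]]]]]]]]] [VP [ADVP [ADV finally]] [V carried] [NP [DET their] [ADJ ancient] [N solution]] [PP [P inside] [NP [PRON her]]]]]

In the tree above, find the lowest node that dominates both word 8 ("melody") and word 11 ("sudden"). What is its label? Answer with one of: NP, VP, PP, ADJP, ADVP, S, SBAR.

Word 8 lies under S → NP → PP → NP → N; word 11 lies under S → NP → PP → NP → PP → NP → ADJ. The lowest shared node is the NP.

NP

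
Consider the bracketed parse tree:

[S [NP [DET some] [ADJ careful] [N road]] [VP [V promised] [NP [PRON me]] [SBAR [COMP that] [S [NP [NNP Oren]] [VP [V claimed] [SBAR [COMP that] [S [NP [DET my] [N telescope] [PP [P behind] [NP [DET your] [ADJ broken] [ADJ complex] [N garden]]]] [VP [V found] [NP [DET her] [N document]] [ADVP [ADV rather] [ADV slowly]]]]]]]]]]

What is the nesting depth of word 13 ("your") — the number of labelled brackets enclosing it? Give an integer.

11

The word sits inside DET, which is inside NP, inside PP, inside NP, inside S, inside SBAR, inside VP, inside S, inside SBAR, inside VP, inside S — 11 brackets in all.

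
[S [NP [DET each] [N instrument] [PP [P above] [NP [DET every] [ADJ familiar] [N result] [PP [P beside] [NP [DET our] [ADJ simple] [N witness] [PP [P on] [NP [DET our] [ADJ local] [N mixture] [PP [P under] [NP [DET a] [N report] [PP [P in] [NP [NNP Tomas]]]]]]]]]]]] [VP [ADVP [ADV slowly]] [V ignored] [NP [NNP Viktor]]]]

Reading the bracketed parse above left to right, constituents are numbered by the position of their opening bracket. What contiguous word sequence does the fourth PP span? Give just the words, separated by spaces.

under a report in Tomas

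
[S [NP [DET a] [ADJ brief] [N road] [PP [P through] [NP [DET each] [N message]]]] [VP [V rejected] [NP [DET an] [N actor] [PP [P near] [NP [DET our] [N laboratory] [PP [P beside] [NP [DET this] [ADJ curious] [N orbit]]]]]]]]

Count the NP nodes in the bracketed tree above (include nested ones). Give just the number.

5

Scanning left to right, an opening `[NP` appears at word positions 1, 5, 8, 11, 14 — 5 in total.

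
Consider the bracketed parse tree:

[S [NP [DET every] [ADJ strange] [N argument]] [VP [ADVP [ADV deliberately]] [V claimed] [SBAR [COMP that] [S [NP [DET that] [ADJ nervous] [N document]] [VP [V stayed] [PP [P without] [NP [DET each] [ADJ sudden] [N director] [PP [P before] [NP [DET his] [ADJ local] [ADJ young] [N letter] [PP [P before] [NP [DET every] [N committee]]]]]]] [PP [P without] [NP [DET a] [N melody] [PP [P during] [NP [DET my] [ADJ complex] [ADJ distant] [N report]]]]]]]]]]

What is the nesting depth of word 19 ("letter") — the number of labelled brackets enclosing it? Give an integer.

Counting open brackets not yet closed at "letter": [S [VP [SBAR [S [VP [PP [NP [PP [NP [N = 10.

10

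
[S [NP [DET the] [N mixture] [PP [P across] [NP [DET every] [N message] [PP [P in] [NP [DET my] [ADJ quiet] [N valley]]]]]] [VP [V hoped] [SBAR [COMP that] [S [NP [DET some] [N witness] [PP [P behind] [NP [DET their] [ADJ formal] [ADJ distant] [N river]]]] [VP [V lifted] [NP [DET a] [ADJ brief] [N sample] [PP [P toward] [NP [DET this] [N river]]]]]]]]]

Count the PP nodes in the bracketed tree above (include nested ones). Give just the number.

Scanning left to right, an opening `[PP` appears at word positions 3, 6, 14, 23 — 4 in total.

4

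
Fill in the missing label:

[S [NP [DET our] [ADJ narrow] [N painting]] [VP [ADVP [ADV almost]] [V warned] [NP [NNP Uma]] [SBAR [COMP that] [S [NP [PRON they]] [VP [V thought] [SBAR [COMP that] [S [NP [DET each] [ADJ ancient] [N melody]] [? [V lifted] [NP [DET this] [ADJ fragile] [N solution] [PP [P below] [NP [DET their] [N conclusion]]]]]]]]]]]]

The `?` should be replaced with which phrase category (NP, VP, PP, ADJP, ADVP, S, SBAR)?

Looking at what the `?` directly dominates — V 'lifted', NP — this is a verb phrase (VP).

VP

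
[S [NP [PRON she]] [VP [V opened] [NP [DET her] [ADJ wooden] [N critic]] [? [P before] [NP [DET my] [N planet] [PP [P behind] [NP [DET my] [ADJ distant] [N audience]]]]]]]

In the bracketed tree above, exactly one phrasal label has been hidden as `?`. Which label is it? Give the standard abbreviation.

PP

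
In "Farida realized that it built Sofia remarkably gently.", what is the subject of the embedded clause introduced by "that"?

it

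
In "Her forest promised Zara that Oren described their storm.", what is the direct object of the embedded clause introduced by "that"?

their storm

The verb of the embedded clause introduced by "that" is "described"; its direct object is the NP "their storm".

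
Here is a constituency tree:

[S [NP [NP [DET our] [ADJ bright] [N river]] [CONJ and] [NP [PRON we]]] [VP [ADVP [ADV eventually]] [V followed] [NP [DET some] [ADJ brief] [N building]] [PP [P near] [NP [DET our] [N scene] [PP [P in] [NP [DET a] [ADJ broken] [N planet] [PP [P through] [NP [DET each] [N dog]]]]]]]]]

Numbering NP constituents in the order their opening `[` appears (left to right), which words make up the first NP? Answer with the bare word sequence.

our bright river and we

Opening `[NP` markers occur at word positions 1, 1, 5, 8, 12, 15, 19; the first of these opens the constituent [NP our bright river and we].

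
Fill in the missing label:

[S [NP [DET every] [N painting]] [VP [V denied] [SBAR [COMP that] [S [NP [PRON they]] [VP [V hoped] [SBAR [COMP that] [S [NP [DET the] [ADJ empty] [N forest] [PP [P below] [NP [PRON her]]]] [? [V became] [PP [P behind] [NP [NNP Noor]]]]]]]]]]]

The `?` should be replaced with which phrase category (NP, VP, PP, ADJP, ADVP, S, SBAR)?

VP

The `?` node immediately contains: V 'became', PP. That is the internal structure of a verb phrase, so the label is VP.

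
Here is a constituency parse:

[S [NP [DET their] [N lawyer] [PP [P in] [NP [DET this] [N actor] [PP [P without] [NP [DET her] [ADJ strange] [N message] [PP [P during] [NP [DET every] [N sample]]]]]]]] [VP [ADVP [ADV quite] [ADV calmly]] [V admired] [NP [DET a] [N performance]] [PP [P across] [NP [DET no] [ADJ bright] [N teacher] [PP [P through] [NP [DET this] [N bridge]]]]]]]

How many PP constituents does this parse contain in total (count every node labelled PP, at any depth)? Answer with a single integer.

5

The PP constituents are: [PP in this actor without her strange message during every sample]; [PP without her strange message during every sample]; [PP during every sample]; [PP across no bright teacher through this bridge]; [PP through this bridge]. Total: 5.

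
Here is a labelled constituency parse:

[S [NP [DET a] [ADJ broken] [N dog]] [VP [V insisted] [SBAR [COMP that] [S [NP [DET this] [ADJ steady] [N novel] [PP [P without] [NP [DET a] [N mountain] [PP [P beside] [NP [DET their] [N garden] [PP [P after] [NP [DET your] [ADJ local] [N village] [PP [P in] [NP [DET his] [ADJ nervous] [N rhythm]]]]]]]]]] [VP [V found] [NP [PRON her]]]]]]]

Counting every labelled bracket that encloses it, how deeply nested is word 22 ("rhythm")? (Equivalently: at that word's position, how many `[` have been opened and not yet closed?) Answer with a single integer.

14

Path from the root down to the word: S → VP → SBAR → S → NP → PP → NP → PP → NP → PP → NP → PP → NP → N. That is 14 enclosing brackets.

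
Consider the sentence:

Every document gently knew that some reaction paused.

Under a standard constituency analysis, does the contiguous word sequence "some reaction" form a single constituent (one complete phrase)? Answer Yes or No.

Yes

"some reaction" is exactly the noun phrase [NP some reaction], a complete constituent.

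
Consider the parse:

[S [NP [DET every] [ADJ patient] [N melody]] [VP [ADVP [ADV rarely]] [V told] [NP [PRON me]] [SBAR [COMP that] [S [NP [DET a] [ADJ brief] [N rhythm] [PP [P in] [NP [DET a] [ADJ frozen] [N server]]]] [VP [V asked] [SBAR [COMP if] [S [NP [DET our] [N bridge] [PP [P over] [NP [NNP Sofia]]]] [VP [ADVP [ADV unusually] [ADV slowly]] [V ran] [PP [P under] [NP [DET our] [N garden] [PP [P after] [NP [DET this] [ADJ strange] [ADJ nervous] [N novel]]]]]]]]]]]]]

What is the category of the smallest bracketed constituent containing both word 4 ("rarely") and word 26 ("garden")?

VP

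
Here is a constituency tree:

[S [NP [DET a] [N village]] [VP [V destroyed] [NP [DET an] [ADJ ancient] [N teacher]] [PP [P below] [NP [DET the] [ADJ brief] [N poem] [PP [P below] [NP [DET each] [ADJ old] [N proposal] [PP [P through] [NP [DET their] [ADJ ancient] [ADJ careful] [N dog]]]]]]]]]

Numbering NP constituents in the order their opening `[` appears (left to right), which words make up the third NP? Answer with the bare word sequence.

In left-to-right order the NP constituents are "a village"; "an ancient teacher"; "the brief poem below each old proposal through their ancient careful dog"; "each old proposal through their ancient careful dog"; "their ancient careful dog". Number 3 is "the brief poem below each old proposal through their ancient careful dog".

the brief poem below each old proposal through their ancient careful dog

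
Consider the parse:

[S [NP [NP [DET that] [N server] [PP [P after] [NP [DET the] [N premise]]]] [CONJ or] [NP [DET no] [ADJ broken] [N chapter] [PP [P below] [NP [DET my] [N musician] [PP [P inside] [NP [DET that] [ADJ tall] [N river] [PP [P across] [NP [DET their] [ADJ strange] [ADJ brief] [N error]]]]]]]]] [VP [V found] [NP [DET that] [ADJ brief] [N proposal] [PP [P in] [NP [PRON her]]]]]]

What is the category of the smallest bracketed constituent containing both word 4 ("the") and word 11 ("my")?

NP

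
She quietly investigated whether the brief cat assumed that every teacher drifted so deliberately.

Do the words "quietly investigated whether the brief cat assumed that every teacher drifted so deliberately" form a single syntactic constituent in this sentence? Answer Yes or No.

Yes

These words form the whole verb phrase headed by "investigated", so yes — one constituent.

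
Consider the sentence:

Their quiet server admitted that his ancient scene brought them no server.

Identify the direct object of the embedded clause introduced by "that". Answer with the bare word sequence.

The verb of the embedded clause introduced by "that" is "brought"; its direct object is the NP "no server".

no server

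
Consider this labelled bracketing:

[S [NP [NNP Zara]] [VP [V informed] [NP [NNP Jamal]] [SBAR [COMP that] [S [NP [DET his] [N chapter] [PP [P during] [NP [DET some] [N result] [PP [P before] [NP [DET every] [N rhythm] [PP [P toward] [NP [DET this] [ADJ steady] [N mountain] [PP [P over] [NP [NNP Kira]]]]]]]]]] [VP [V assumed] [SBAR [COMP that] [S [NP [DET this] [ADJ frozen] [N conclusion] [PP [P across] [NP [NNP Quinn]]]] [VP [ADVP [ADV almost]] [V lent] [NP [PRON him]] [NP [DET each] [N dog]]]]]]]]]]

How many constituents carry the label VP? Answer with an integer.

Listing each VP by its span: [VP informed Jamal that his chapter during some result before every rhythm toward this steady mountain over Kira assumed that this frozen conclusion across Quinn almost lent him each dog]; [VP assumed that this frozen conclusion across Quinn almost lent him each dog]; [VP almost lent him each dog] — that makes 3.

3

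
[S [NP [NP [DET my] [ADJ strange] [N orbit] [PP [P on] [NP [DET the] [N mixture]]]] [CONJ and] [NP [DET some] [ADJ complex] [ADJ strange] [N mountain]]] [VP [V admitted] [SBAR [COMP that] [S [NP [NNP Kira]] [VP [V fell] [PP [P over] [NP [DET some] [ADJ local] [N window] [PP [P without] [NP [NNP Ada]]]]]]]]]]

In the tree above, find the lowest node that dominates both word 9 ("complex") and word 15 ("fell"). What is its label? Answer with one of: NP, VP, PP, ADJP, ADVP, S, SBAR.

S

The smallest bracket enclosing both words is [S my strange orbit on the mixture and some complex strange mountain admitted that Kira fell over some local window without Ada], so the label is S.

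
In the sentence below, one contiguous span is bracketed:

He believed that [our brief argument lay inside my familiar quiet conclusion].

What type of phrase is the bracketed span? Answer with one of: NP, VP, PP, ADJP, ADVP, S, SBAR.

S

The bracketed span "our brief argument lay inside my familiar quiet conclusion" is headed by "lay", making it a clause (S).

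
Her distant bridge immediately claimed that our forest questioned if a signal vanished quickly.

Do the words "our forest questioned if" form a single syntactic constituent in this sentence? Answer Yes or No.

"our" belongs to the noun phrase "our forest" while "if" belongs to the verb phrase "questioned if a signal vanished quickly"; a span that runs across that boundary is not a single phrase.

No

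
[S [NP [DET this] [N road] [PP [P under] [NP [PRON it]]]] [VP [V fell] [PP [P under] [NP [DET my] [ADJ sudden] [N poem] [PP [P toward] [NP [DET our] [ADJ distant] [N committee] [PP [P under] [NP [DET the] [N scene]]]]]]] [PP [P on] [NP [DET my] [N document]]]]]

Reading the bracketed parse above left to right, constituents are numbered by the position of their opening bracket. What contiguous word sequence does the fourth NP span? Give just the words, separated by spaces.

our distant committee under the scene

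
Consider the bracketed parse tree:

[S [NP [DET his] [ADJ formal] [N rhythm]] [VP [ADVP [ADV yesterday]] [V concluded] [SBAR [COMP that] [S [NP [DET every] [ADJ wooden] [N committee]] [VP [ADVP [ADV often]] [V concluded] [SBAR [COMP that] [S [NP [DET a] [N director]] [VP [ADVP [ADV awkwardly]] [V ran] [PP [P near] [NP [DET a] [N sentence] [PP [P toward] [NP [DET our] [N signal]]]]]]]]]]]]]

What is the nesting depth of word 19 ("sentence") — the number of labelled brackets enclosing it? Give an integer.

11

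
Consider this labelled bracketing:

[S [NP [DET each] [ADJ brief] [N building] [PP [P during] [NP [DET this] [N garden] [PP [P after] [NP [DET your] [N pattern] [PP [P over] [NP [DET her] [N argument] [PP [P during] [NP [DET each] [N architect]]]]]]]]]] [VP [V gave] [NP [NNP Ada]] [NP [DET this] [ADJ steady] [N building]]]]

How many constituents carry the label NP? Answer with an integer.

7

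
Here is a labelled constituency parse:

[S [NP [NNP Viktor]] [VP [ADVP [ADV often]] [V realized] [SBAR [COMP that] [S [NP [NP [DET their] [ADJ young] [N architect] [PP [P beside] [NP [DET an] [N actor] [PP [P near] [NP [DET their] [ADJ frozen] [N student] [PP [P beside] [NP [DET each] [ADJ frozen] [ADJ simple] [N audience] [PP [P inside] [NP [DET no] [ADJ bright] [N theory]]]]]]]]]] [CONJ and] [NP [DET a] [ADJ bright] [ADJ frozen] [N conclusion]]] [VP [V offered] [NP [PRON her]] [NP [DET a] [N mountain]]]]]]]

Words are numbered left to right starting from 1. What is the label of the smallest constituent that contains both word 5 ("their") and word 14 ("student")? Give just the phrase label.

Both words fall inside [NP their young architect beside an actor near their frozen student beside each frozen simple audience inside no bright theory] (words 5–23), and no smaller constituent contains them both. Label: NP.

NP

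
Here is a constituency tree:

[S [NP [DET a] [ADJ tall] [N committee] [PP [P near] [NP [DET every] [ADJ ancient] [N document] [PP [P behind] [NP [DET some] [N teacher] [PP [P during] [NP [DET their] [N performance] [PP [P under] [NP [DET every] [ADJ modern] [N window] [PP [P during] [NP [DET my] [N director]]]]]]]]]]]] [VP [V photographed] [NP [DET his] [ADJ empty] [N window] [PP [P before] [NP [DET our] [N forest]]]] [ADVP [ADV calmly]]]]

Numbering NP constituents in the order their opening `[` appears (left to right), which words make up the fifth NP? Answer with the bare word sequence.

Opening `[NP` markers occur at word positions 1, 5, 9, 12, 15, 19, 22, 26; the fifth of these opens the constituent [NP every modern window during my director].

every modern window during my director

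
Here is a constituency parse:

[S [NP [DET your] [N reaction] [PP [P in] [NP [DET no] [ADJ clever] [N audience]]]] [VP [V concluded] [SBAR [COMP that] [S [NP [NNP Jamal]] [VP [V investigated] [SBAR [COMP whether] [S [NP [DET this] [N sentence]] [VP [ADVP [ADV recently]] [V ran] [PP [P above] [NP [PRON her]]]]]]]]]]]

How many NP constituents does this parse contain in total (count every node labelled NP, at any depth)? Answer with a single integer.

5

The NP constituents are: [NP your reaction in no clever audience]; [NP no clever audience]; [NP Jamal]; [NP this sentence]; [NP her]. Total: 5.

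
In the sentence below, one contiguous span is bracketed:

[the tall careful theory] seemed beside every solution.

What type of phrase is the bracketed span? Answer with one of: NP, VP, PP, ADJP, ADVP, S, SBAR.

NP

"theory" is the head of the bracketed span, so the span is a noun phrase: NP.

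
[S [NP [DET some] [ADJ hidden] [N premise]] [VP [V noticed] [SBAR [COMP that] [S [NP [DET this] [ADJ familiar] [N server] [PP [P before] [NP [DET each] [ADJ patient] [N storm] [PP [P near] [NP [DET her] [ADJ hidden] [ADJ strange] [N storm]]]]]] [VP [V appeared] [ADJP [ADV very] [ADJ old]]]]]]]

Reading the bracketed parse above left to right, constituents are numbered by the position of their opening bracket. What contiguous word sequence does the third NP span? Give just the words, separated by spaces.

each patient storm near her hidden strange storm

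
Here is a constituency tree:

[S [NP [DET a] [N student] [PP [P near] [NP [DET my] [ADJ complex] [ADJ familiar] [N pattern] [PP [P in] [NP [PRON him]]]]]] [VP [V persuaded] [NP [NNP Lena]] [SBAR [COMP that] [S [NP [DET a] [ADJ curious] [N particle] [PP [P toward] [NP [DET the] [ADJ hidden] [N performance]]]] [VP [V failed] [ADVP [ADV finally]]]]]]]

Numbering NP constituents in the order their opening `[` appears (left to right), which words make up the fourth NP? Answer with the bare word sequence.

The NP opening brackets appear, in order, over: "a student near my complex familiar pattern in him"; "my complex familiar pattern in him"; "him"; "Lena"; "a curious particle toward the hidden performance"; "the hidden performance". The fourth one spans "Lena".

Lena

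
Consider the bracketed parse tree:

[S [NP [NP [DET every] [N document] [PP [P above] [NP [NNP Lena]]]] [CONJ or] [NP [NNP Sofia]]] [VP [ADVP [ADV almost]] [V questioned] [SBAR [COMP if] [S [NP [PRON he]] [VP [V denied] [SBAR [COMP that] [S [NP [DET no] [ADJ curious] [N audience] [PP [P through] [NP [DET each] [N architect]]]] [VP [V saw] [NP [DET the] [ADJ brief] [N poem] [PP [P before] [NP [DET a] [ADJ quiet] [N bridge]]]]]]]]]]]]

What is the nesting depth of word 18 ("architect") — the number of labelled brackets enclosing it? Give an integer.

11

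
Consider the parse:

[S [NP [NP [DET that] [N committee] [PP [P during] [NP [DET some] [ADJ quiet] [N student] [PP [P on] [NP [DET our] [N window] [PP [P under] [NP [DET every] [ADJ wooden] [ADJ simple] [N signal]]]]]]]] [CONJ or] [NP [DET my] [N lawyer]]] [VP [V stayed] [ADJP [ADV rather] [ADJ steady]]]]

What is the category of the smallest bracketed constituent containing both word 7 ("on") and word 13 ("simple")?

Both words fall inside [PP on our window under every wooden simple signal] (words 7–14), and no smaller constituent contains them both. Label: PP.

PP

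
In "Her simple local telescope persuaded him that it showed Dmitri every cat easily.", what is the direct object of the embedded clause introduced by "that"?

every cat

The verb of the embedded clause introduced by "that" is "showed"; its direct object is the NP "every cat".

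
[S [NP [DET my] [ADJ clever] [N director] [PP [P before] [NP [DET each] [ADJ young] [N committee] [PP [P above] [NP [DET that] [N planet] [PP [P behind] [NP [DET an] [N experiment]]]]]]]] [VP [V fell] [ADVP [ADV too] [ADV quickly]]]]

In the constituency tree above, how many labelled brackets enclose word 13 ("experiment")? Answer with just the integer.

Counting open brackets not yet closed at "experiment": [S [NP [PP [NP [PP [NP [PP [NP [N = 9.

9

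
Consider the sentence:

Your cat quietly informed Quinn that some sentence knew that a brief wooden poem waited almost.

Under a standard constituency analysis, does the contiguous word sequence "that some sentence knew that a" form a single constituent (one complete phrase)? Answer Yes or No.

No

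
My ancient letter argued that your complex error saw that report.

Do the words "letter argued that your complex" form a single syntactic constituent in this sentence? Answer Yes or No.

The smallest constituent containing the whole sequence is the clause [S my ancient letter argued that your complex error saw that report], but the sequence is only part of it — it straddles the boundary between noun phrase "my ancient letter" and verb phrase "argued that your complex error saw that report".

No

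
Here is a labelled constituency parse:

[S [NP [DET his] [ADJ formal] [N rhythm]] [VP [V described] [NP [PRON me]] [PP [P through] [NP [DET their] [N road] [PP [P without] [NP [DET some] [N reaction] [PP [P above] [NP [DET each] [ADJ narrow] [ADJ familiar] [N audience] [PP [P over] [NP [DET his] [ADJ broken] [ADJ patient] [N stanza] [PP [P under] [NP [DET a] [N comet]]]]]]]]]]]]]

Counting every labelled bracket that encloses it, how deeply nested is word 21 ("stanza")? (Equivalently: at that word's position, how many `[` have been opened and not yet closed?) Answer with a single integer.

11

The word sits inside N, which is inside NP, inside PP, inside NP, inside PP, inside NP, inside PP, inside NP, inside PP, inside VP, inside S — 11 brackets in all.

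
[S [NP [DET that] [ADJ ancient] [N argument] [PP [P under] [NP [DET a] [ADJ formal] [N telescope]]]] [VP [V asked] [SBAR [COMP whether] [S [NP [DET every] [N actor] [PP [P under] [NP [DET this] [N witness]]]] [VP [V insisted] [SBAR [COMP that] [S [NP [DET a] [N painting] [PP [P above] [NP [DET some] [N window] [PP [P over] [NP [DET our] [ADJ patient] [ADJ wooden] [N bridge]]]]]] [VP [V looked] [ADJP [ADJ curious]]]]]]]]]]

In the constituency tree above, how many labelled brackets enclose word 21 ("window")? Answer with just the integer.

Counting open brackets not yet closed at "window": [S [VP [SBAR [S [VP [SBAR [S [NP [PP [NP [N = 11.

11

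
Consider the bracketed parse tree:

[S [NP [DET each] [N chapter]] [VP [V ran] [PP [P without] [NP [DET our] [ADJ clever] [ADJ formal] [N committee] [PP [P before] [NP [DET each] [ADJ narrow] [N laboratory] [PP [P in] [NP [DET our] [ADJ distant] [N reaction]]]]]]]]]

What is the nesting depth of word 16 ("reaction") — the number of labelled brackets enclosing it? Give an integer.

9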